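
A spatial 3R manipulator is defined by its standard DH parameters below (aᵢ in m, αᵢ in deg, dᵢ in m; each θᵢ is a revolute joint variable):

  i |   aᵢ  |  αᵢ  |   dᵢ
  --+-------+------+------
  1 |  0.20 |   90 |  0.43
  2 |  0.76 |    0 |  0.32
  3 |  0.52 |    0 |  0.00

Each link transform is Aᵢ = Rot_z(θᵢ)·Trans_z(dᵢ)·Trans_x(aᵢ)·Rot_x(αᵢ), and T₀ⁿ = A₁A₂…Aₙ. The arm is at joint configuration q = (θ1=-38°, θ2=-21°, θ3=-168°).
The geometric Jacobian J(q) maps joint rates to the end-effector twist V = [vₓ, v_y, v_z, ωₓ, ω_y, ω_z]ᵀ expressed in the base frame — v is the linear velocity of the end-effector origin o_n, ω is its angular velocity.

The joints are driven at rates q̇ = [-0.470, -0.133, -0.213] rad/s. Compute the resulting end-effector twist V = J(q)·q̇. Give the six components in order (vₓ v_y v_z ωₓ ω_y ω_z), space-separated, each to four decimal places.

-0.2394 -0.0491 0.0833 0.2130 0.2727 -0.4700

o_n = [0.1150, -0.4959, 0.2390]
J₁: ẑ×o_n = [0.4959, 0.1150, -0.0000], ω = ẑ
J2: z=[-0.6157, -0.7880, 0.0000] o=[0.1576, -0.1231, 0.4300] → [0.1505, -0.1176, 0.1959, -0.6157, -0.7880, 0.0000]
J3: z=[-0.6157, -0.7880, 0.0000] o=[0.5197, -0.8121, 0.1576] → [-0.0641, 0.0501, -0.5136, -0.6157, -0.7880, 0.0000]
V = J·q̇ = [-0.2394, -0.0491, 0.0833, 0.2130, 0.2727, -0.4700]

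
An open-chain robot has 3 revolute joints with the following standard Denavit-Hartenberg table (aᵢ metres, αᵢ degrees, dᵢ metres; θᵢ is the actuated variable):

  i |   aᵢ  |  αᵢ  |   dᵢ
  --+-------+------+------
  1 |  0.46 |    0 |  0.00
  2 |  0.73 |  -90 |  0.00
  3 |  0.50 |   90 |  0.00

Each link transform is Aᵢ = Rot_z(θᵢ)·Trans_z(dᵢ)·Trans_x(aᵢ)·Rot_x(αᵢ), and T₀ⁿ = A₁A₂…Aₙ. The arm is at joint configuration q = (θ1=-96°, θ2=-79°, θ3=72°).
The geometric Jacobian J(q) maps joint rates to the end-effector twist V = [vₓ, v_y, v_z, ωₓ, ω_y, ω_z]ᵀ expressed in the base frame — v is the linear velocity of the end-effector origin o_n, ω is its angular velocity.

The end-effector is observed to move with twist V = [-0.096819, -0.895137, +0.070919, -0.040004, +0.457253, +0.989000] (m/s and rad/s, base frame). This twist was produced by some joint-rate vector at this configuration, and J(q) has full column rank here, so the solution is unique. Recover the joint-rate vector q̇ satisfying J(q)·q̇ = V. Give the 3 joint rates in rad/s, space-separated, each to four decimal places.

0.0970 0.8920 -0.4590

o_n = [-0.9292, -0.5346, -0.4755]
J₁: ẑ×o_n = [0.5346, -0.9292, 0.0000], ω = ẑ
J2: z=[0.0000, 0.0000, 1.0000] o=[-0.0481, -0.4575, 0.0000] → [0.0771, -0.8811, 0.0000, 0.0000, 0.0000, 1.0000]
J3: z=[0.0872, -0.9962, 0.0000] o=[-0.7753, -0.5211, 0.0000] → [0.4737, 0.0414, -0.1545, 0.0872, -0.9962, 0.0000]
q̇ = J⁺·V = [0.0970, 0.8920, -0.4590]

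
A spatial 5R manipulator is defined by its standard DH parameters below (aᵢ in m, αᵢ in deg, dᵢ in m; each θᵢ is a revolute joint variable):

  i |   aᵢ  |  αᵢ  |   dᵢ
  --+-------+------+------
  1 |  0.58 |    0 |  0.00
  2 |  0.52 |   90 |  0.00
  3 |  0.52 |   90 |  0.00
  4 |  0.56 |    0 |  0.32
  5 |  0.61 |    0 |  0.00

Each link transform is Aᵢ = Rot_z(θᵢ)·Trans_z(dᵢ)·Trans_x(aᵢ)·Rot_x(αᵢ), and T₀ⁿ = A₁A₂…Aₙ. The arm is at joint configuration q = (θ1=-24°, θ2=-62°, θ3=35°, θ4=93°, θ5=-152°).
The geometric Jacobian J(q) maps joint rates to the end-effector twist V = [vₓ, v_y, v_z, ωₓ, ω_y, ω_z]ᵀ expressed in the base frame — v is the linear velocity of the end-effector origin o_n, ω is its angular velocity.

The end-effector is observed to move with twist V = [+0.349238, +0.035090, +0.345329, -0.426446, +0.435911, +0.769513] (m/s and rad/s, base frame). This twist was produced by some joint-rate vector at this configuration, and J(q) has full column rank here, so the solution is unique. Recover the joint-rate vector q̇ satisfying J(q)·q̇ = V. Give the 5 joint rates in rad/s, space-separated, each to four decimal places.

-0.0910 0.1970 0.3950 -0.7960 -0.0140

o_n = [0.5887, -1.5980, 0.1995]
J₁: ẑ×o_n = [1.5980, 0.5887, -0.0000], ω = ẑ
J2: z=[0.0000, 0.0000, 1.0000] o=[0.5299, -0.2359, 0.0000] → [1.3621, 0.0588, -0.0000, 0.0000, 0.0000, 1.0000]
J3: z=[-0.9976, -0.0698, 0.0000] o=[0.5661, -0.7546, 0.0000] → [-0.0139, 0.1990, 0.8429, -0.9976, -0.0698, 0.0000]
J4: z=[0.0400, -0.5722, -0.8192] o=[0.5958, -1.1796, 0.2983] → [-0.2862, 0.0098, -0.0209, 0.0400, -0.5722, -0.8192]
J5: z=[0.0400, -0.5722, -0.8192] o=[0.0491, -1.3777, 0.0193] → [-0.2835, -0.4492, 0.2999, 0.0400, -0.5722, -0.8192]
q̇ = J⁺·V = [-0.0910, 0.1970, 0.3950, -0.7960, -0.0140]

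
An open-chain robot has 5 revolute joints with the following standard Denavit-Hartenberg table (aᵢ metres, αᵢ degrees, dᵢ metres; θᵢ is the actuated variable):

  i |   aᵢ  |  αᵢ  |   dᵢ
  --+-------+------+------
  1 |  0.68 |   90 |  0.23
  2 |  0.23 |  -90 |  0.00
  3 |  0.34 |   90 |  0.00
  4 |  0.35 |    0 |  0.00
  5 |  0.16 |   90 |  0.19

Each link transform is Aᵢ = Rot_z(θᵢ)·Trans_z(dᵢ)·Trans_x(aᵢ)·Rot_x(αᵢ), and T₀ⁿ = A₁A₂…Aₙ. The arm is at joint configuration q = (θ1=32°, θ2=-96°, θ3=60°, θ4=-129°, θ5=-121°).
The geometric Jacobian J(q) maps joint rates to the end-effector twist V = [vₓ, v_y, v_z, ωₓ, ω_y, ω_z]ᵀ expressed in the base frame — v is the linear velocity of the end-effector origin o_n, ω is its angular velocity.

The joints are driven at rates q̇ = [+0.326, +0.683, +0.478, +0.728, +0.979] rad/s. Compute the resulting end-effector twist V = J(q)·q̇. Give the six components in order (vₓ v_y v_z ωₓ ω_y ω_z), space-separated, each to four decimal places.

o_n = [0.4567, 0.2398, -0.1820]
J₁: ẑ×o_n = [-0.2398, 0.4567, 0.0000], ω = ẑ
J2: z=[0.5299, -0.8480, 0.0000] o=[0.5767, 0.3603, 0.2300] → [0.3494, 0.2183, -0.1656, 0.5299, -0.8480, 0.0000]
J3: z=[0.8434, 0.5270, -0.1045] o=[0.5563, 0.3476, 0.0013] → [-0.1079, 0.1650, -0.0385, 0.8434, 0.5270, -0.1045]
J4: z=[0.1882, -0.4720, -0.8613] o=[0.3852, 0.5879, -0.1678] → [-0.2931, -0.0589, -0.0317, 0.1882, -0.4720, -0.8613]
J5: z=[0.1882, -0.4720, -0.8613] o=[0.2666, 0.2889, -0.0298] → [0.0295, -0.1351, 0.0805, 0.1882, -0.4720, -0.8613]
V = J·q̇ = [-0.0756, 0.2017, -0.0758, 1.0863, -1.1330, -1.1942]

-0.0756 0.2017 -0.0758 1.0863 -1.1330 -1.1942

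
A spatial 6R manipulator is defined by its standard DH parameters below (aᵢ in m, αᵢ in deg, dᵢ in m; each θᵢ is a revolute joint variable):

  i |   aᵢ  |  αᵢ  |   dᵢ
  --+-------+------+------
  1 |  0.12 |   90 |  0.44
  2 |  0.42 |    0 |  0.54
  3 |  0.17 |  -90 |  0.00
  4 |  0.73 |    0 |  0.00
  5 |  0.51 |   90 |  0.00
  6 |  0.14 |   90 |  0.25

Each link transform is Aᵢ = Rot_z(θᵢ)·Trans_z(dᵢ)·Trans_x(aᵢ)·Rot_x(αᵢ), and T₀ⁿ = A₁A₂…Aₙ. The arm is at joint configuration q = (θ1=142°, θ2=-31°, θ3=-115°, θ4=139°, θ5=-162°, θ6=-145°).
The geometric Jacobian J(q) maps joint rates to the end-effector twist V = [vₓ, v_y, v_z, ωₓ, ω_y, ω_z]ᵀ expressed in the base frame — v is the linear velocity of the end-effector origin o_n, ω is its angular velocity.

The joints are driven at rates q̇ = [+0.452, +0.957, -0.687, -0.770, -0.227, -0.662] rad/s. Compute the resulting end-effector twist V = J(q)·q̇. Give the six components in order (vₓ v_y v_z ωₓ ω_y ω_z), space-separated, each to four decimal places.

-0.6272 -0.0420 0.3307 0.3994 -0.7427 1.1339

o_n = [-0.1434, 0.6776, 0.3544]
J₁: ẑ×o_n = [-0.6776, -0.1434, 0.0000], ω = ẑ
J2: z=[0.6157, 0.7880, 0.0000] o=[-0.0946, 0.0739, 0.4400] → [-0.0674, 0.0527, 0.4102, 0.6157, 0.7880, 0.0000]
J3: z=[0.6157, 0.7880, 0.0000] o=[-0.0458, 0.7210, 0.2237] → [0.1030, -0.0805, 0.0502, 0.6157, 0.7880, 0.0000]
J4: z=[-0.4407, 0.3443, -0.8290] o=[0.0653, 0.6343, 0.1286] → [0.1137, 0.2725, 0.0528, -0.4407, 0.3443, -0.8290]
J5: z=[-0.4407, 0.3443, -0.8290] o=[-0.5895, 0.5381, 0.4367] → [0.0874, -0.4061, -0.2151, -0.4407, 0.3443, -0.8290]
J6: z=[0.3115, 0.9248, 0.2185] o=[-0.1601, 0.4555, 0.1742] → [0.1181, -0.0525, 0.0537, 0.3115, 0.9248, 0.2185]
V = J·q̇ = [-0.6272, -0.0420, 0.3307, 0.3994, -0.7427, 1.1339]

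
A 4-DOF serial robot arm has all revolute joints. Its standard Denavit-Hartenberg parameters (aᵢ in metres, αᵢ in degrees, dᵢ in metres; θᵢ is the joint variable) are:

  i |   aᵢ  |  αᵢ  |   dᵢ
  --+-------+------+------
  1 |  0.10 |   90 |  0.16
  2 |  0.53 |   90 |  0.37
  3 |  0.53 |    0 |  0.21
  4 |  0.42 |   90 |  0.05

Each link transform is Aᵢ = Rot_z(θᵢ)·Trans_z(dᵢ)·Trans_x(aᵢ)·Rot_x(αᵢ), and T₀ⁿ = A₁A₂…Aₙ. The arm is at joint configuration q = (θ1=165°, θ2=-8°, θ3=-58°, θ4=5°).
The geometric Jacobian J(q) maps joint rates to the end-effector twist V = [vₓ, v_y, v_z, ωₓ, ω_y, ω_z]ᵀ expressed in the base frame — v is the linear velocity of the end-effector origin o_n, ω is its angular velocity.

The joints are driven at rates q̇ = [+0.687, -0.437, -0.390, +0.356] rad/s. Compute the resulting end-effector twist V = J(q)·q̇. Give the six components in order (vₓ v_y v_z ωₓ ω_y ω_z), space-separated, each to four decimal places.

0.3959 -1.0229 -0.4185 -0.1177 -0.4209 0.7207

o_n = [-1.1864, -0.1116, -0.2455]
J₁: ẑ×o_n = [0.1116, -1.1864, 0.0000], ω = ẑ
J2: z=[0.2588, 0.9659, 0.0000] o=[-0.0966, 0.0259, 0.1600] → [-0.3917, 0.1050, 1.0171, 0.2588, 0.9659, 0.0000]
J3: z=[0.1344, -0.0360, -0.9903] o=[-0.5078, 0.5191, 0.0862] → [-0.6127, 0.7166, -0.1092, 0.1344, -0.0360, -0.9903]
J4: z=[0.1344, -0.0360, -0.9903] o=[-0.8645, 0.1494, -0.1608] → [-0.2554, 0.3301, -0.0467, 0.1344, -0.0360, -0.9903]
V = J·q̇ = [0.3959, -1.0229, -0.4185, -0.1177, -0.4209, 0.7207]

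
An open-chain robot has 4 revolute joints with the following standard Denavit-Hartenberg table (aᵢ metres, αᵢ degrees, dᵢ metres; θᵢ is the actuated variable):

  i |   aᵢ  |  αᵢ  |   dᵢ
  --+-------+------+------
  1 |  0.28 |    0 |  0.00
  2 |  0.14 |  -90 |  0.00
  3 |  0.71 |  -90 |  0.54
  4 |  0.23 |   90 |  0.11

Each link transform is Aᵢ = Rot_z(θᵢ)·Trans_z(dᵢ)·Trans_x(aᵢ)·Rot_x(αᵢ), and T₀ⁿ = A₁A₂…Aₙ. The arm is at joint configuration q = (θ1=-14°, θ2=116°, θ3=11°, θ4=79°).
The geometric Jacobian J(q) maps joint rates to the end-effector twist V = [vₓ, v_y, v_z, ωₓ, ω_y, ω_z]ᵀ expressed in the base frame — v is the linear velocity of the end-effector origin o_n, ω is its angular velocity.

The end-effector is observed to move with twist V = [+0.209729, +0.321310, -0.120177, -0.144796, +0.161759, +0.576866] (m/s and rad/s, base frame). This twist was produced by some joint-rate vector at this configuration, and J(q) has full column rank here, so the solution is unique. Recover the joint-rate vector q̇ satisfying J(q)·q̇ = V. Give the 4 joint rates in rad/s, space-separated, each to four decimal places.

o_n = [-0.2143, 0.7072, -0.2518]
J₁: ẑ×o_n = [-0.7072, -0.2143, 0.0000], ω = ẑ
J2: z=[0.0000, 0.0000, 1.0000] o=[0.2717, -0.0677, 0.0000] → [-0.7749, -0.4860, 0.0000, 0.0000, 0.0000, 1.0000]
J3: z=[-0.9781, -0.2079, 0.0000] o=[0.2426, 0.0692, 0.0000] → [0.0524, -0.2463, -0.7190, -0.9781, -0.2079, 0.0000]
J4: z=[0.0397, -0.1866, -0.9816] o=[-0.4305, 0.6387, -0.1355] → [0.0890, -0.2077, 0.0431, 0.0397, -0.1866, -0.9816]
q̇ = J⁺·V = [-0.1750, -0.2170, 0.1080, -0.9870]

-0.1750 -0.2170 0.1080 -0.9870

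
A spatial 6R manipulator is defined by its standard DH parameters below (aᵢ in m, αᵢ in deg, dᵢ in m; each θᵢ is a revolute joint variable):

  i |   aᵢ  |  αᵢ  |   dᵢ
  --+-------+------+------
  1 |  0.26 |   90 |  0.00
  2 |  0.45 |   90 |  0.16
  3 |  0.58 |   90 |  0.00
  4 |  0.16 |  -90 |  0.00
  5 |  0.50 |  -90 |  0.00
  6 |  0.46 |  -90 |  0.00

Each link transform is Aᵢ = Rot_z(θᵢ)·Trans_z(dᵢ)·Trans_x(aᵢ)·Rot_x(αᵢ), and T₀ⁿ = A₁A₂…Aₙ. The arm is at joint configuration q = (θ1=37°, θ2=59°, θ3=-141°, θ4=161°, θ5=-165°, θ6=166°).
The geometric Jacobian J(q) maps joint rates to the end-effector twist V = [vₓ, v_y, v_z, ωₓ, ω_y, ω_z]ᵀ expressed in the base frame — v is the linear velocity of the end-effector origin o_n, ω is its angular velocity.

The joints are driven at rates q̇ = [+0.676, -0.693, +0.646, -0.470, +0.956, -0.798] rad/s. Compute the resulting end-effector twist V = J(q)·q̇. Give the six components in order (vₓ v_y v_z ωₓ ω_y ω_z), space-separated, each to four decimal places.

o_n = [0.2291, 0.3638, -0.0365]
J₁: ẑ×o_n = [-0.3638, 0.2291, 0.0000], ω = ẑ
J2: z=[0.6018, -0.7986, 0.0000] o=[0.2076, 0.1565, 0.0000] → [0.0291, 0.0219, 0.1419, 0.6018, -0.7986, 0.0000]
J3: z=[0.6846, 0.5159, -0.5150] o=[0.4890, 0.1682, 0.3857] → [-0.1170, 0.4229, 0.2680, 0.6846, 0.5159, -0.5150]
J4: z=[0.2088, -0.8157, -0.5394] o=[0.0840, 0.3200, -0.0006] → [0.0529, -0.0708, 0.1276, 0.2088, -0.8157, -0.5394]
J5: z=[-0.4199, -0.5730, 0.7039] o=[0.2253, 0.3072, 0.0733] → [0.0231, -0.0434, -0.0215, -0.4199, -0.5730, 0.7039]
J6: z=[0.4303, -0.8085, -0.4014] o=[-0.1743, 0.2401, -0.2197] → [-0.0985, -0.2408, 0.3794, 0.4303, -0.8085, -0.4014]
V = J·q̇ = [-0.2659, 0.5968, -0.3085, -0.8178, 1.3675, 1.5900]

-0.2659 0.5968 -0.3085 -0.8178 1.3675 1.5900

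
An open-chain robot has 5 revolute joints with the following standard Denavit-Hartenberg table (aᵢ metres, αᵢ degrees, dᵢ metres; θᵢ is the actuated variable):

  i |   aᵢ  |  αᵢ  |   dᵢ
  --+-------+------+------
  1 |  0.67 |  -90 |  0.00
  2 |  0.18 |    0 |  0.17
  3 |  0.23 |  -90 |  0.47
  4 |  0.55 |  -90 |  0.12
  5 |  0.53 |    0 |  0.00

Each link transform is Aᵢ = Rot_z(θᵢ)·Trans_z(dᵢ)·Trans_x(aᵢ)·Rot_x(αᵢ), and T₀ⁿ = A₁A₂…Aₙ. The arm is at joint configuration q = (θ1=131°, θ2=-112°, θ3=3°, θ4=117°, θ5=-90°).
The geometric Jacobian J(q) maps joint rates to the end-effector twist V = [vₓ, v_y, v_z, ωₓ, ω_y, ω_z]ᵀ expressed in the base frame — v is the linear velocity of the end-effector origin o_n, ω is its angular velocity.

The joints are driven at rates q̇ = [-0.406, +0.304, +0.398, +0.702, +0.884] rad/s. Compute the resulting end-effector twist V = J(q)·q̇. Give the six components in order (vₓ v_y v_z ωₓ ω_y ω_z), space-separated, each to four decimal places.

o_n = [-0.9159, 0.8251, 0.3599]
J₁: ẑ×o_n = [-0.8251, -0.9159, 0.0000], ω = ẑ
J2: z=[-0.7547, -0.6561, 0.0000] o=[-0.4396, 0.5057, 0.0000] → [-0.2361, 0.2716, -0.5536, -0.7547, -0.6561, 0.0000]
J3: z=[-0.7547, -0.6561, 0.0000] o=[-0.5236, 0.3432, 0.1669] → [-0.1266, 0.1457, -0.6210, -0.7547, -0.6561, 0.0000]
J4: z=[-0.6203, 0.7136, 0.3256] o=[-0.8292, -0.0216, 0.3844] → [-0.2931, -0.0434, -0.4634, -0.6203, 0.7136, 0.3256]
J5: z=[-0.5329, -0.0789, -0.8425] o=[-0.5871, 0.4469, 0.1873] → [0.3050, 0.3689, -0.2275, -0.5329, -0.0789, -0.8425]
V = J·q̇ = [0.2767, 0.8081, -0.9418, -1.4364, -0.0294, -0.9222]

0.2767 0.8081 -0.9418 -1.4364 -0.0294 -0.9222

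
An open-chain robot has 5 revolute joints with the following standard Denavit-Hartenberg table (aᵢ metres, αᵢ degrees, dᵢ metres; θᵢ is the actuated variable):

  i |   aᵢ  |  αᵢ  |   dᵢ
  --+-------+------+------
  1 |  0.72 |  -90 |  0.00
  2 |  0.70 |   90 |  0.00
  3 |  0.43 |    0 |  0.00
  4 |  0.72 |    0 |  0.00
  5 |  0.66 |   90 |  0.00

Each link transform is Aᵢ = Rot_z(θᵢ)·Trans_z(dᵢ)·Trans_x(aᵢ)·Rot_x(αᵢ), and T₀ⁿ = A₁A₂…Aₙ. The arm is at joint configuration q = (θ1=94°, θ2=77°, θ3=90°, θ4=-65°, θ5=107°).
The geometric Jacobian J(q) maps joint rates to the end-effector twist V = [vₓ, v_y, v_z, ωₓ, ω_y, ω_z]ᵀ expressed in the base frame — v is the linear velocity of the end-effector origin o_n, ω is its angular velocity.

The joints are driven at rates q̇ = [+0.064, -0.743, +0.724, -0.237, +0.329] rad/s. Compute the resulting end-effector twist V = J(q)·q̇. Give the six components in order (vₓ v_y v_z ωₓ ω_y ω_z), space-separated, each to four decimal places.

o_n = [-1.2863, 0.8372, -0.8876]
J₁: ẑ×o_n = [-0.8372, -1.2863, 0.0000], ω = ẑ
J2: z=[-0.9976, -0.0698, 0.0000] o=[-0.0502, 0.7182, 0.0000] → [0.0619, -0.8854, -0.2049, -0.9976, -0.0698, 0.0000]
J3: z=[-0.0680, 0.9720, 0.2250] o=[-0.0612, 0.8753, -0.6821] → [-0.1912, -0.2896, 1.1934, -0.0680, 0.9720, 0.2250]
J4: z=[-0.0680, 0.9720, 0.2250] o=[-0.4902, 0.8453, -0.6821] → [-0.1979, -0.1931, 0.7744, -0.0680, 0.9720, 0.2250]
J5: z=[-0.0680, 0.9720, 0.2250] o=[-0.8039, 0.9705, -1.3179] → [0.4482, -0.0793, 0.4779, -0.0680, 0.9720, 0.2250]
V = J·q̇ = [-0.0436, 0.3856, 0.9899, 0.6857, 0.8450, 0.2476]

-0.0436 0.3856 0.9899 0.6857 0.8450 0.2476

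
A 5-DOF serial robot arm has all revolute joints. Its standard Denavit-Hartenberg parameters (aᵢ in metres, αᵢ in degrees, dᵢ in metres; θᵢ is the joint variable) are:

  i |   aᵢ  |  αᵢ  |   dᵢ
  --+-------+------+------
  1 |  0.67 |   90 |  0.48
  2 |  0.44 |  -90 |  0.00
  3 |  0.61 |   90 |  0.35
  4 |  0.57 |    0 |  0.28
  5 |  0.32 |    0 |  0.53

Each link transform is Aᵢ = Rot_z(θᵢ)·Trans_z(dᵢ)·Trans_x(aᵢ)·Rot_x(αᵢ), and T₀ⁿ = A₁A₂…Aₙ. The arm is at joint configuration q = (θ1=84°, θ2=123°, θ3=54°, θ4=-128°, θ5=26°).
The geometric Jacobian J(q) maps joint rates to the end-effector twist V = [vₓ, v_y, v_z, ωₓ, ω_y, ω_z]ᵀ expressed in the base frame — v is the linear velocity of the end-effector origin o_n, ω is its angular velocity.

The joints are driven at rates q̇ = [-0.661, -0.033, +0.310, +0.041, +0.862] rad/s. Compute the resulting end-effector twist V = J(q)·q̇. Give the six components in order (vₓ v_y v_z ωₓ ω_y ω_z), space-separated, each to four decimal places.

-0.2712 -0.2318 0.2826 0.4263 -0.7063 -0.2172

o_n = [0.3560, 0.3221, 1.7180]
J₁: ẑ×o_n = [-0.3221, 0.3560, 0.0000], ω = ẑ
J2: z=[0.9945, -0.1045, 0.0000] o=[0.0700, 0.6663, 0.4800] → [-0.1294, -1.2312, -0.3125, 0.9945, -0.1045, 0.0000]
J3: z=[-0.0877, -0.8341, -0.5446] o=[0.0450, 0.4280, 0.8490] → [-0.7825, -0.0932, 0.2687, -0.0877, -0.8341, -0.5446]
J4: z=[0.5385, -0.4996, 0.6785] o=[-0.4969, -0.0066, 0.9591] → [-0.6021, 0.1700, 0.6031, 0.5385, -0.4996, 0.6785]
J5: z=[0.5385, -0.4996, 0.6785] o=[-0.0127, 0.3102, 1.2207] → [-0.2565, -0.0177, 0.1905, 0.5385, -0.4996, 0.6785]
V = J·q̇ = [-0.2712, -0.2318, 0.2826, 0.4263, -0.7063, -0.2172]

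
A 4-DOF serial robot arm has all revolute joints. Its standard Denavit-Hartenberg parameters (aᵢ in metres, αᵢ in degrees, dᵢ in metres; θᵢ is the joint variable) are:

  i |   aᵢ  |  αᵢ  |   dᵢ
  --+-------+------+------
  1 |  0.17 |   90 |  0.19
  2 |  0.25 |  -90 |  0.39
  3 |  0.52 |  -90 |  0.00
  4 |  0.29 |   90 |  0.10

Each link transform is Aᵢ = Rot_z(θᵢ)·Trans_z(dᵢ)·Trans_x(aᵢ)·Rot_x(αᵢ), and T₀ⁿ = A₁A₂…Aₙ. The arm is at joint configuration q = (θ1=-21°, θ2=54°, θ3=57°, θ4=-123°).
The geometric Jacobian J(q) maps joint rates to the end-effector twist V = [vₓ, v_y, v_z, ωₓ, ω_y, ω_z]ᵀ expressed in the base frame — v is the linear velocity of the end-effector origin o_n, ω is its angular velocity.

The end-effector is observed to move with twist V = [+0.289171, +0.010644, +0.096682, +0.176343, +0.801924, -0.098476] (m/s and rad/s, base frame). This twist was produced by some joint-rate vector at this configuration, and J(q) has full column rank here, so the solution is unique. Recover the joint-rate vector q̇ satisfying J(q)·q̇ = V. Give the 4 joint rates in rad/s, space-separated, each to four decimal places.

0.2270 -0.5940 -0.0920 0.4000

o_n = [0.1630, -0.0967, 0.6269]
J₁: ẑ×o_n = [0.0967, 0.1630, -0.0000], ω = ẑ
J2: z=[-0.3584, -0.9336, 0.0000] o=[0.1587, -0.0609, 0.1900] → [-0.4079, 0.1566, 0.0168, -0.3584, -0.9336, 0.0000]
J3: z=[-0.7553, 0.2899, 0.5878] o=[0.1561, -0.4777, 0.3923] → [-0.1559, 0.1812, -0.2897, -0.7553, 0.2899, 0.5878]
J4: z=[-0.2650, 0.6851, -0.6785] o=[0.4678, -0.1302, 0.6214] → [0.0265, 0.2083, 0.2000, -0.2650, 0.6851, -0.6785]
q̇ = J⁺·V = [0.2270, -0.5940, -0.0920, 0.4000]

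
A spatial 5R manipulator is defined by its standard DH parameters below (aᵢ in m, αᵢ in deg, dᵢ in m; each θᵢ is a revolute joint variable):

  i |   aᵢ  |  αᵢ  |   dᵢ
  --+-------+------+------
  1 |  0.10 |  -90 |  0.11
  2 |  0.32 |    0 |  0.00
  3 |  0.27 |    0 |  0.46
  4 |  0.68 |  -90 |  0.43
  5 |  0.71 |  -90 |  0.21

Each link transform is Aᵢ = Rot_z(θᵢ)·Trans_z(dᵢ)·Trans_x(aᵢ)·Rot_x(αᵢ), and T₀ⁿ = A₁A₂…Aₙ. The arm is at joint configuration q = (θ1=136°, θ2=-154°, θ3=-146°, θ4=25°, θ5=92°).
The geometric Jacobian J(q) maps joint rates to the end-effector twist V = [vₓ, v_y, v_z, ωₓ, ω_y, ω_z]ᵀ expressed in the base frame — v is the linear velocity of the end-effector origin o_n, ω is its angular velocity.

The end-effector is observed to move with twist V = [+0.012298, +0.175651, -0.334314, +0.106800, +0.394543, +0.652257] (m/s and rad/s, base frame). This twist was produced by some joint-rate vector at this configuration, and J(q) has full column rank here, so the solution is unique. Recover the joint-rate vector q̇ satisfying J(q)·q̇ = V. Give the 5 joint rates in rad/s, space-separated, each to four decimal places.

0.6350 -0.6080 0.3490 -0.0990 -0.1980

o_n = [0.0219, -0.2720, -0.6546]
J₁: ẑ×o_n = [0.2720, 0.0219, -0.0000], ω = ẑ
J2: z=[-0.6947, -0.7193, 0.0000] o=[-0.0719, 0.0695, 0.1100] → [0.5500, -0.5311, 0.3047, -0.6947, -0.7193, 0.0000]
J3: z=[-0.6947, -0.7193, 0.0000] o=[0.1350, -0.1303, 0.2503] → [0.6509, -0.6286, 0.0171, -0.6947, -0.7193, 0.0000]
J4: z=[-0.6947, -0.7193, 0.0000] o=[-0.2817, -0.3674, 0.0165] → [0.4827, -0.4661, 0.1521, -0.6947, -0.7193, 0.0000]
J5: z=[0.7166, -0.6920, -0.0872] o=[-0.6230, -0.6356, -0.6610] → [0.0273, -0.0608, 0.7069, 0.7166, -0.6920, -0.0872]
q̇ = J⁺·V = [0.6350, -0.6080, 0.3490, -0.0990, -0.1980]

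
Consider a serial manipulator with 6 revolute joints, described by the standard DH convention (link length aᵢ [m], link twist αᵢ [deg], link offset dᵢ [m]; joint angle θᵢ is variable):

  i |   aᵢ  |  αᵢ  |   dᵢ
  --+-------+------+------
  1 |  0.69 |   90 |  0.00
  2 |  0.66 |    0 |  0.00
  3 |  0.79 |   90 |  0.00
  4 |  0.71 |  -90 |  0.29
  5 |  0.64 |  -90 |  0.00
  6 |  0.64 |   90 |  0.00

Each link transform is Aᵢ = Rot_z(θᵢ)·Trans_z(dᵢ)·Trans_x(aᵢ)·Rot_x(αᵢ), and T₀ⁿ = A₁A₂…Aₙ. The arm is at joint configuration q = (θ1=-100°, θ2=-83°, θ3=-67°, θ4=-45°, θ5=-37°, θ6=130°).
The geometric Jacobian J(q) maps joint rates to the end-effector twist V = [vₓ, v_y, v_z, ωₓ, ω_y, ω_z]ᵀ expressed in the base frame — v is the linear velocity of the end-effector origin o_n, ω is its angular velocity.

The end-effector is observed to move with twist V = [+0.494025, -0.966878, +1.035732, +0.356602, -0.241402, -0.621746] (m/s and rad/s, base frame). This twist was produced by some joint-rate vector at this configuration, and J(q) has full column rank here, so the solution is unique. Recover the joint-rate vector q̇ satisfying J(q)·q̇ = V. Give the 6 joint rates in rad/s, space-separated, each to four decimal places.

o_n = [1.0279, 0.1984, -0.8220]
J₁: ẑ×o_n = [-0.1984, 1.0279, 0.0000], ω = ẑ
J2: z=[-0.9848, 0.1736, 0.0000] o=[-0.1198, -0.6795, 0.0000] → [-0.1427, -0.8095, -1.0639, -0.9848, 0.1736, 0.0000]
J3: z=[-0.9848, 0.1736, 0.0000] o=[-0.1338, -0.7587, -0.6551] → [-0.0290, -0.1644, -1.1443, -0.9848, 0.1736, 0.0000]
J4: z=[0.0868, 0.4924, 0.8660] o=[-0.0150, -0.0850, -1.0501] → [-0.1331, 0.8834, -0.4889, 0.0868, 0.4924, 0.8660]
J5: z=[-0.5900, 0.7259, -0.3536] o=[0.5801, 0.3988, -1.0500] → [0.0946, -0.0238, -0.2068, -0.5900, 0.7259, -0.3536]
J6: z=[0.4137, -0.1042, -0.9044] o=[1.0238, 0.8340, -0.8971] → [-0.5826, -0.0347, -0.2625, 0.4137, -0.1042, -0.9044]
q̇ = J⁺·V = [-0.6890, 0.0130, -0.6330, -0.4170, 0.0290, -0.4850]

-0.6890 0.0130 -0.6330 -0.4170 0.0290 -0.4850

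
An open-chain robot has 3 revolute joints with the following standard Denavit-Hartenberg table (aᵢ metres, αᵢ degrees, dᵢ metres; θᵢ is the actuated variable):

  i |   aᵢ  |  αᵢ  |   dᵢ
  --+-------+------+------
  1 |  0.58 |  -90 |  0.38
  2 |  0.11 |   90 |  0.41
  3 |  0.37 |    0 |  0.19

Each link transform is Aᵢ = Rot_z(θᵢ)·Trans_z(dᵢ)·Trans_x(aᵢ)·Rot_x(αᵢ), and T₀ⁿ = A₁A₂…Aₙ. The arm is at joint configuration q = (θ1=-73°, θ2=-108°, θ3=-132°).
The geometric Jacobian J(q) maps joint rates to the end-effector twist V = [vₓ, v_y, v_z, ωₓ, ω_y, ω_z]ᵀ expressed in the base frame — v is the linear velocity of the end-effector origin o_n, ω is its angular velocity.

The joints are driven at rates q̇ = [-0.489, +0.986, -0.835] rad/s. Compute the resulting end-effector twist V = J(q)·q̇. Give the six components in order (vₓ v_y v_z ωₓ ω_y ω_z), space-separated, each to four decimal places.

o_n = [0.2583, -0.3830, 0.1904]
J₁: ẑ×o_n = [0.3830, 0.2583, -0.0000], ω = ẑ
J2: z=[0.9563, 0.2924, 0.0000] o=[0.1696, -0.5547, 0.3800] → [-0.0554, 0.1813, 0.1382, 0.9563, 0.2924, 0.0000]
J3: z=[-0.2781, 0.9095, -0.3090] o=[0.5517, -0.4023, 0.4846] → [-0.2616, 0.0089, 0.2615, -0.2781, 0.9095, -0.3090]
V = J·q̇ = [-0.0235, 0.0450, -0.0821, 1.1751, -0.4712, -0.2310]

-0.0235 0.0450 -0.0821 1.1751 -0.4712 -0.2310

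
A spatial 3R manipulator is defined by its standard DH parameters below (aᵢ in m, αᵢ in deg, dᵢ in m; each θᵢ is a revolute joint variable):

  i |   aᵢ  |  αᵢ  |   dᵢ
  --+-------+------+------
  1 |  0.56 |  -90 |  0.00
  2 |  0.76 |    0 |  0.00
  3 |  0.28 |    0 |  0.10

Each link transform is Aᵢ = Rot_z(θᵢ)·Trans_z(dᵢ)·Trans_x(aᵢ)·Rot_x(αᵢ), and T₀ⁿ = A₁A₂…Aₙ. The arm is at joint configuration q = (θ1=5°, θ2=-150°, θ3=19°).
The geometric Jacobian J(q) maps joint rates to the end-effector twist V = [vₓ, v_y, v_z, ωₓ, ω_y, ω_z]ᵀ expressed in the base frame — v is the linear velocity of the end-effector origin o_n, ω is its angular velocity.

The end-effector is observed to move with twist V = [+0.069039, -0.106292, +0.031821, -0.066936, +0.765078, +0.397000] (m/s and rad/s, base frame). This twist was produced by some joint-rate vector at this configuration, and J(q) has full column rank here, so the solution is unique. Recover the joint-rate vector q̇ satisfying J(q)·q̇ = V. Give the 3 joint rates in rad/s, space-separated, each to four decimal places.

o_n = [-0.2895, 0.0751, 0.5913]
J₁: ẑ×o_n = [-0.0751, -0.2895, 0.0000], ω = ẑ
J2: z=[-0.0872, 0.9962, 0.0000] o=[0.5579, 0.0488, 0.0000] → [0.5891, 0.0515, 0.8419, -0.0872, 0.9962, 0.0000]
J3: z=[-0.0872, 0.9962, 0.0000] o=[-0.0978, -0.0086, 0.3800] → [0.2105, 0.0184, 0.1837, -0.0872, 0.9962, 0.0000]
q̇ = J⁺·V = [0.3970, -0.1660, 0.9340]

0.3970 -0.1660 0.9340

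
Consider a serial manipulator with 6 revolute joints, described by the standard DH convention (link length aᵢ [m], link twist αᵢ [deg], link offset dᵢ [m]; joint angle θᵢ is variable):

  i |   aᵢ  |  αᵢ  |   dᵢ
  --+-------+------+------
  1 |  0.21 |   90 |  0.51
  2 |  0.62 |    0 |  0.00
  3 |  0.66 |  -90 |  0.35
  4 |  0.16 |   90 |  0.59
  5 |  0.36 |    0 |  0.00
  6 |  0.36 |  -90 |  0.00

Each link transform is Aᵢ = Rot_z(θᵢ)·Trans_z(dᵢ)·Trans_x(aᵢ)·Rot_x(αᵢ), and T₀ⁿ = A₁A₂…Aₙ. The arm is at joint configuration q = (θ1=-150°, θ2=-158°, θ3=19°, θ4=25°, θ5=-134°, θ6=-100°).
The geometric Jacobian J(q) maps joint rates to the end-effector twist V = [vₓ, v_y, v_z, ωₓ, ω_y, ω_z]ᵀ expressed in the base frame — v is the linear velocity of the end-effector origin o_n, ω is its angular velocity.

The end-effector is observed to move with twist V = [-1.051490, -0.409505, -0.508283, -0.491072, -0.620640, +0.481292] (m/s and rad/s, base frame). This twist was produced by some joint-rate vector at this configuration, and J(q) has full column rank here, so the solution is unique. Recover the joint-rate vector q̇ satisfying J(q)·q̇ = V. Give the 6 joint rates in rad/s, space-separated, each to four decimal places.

0.4540 0.1670 0.7700 0.4620 -0.9040 -0.4520

o_n = [-0.0237, 0.5377, -0.4455]
J₁: ẑ×o_n = [-0.5377, -0.0237, 0.0000], ω = ẑ
J2: z=[-0.5000, 0.8660, 0.0000] o=[-0.1819, -0.1050, 0.5100] → [-0.8275, -0.4778, -0.4584, -0.5000, 0.8660, 0.0000]
J3: z=[-0.5000, 0.8660, 0.0000] o=[0.3160, 0.1824, 0.2777] → [-0.6264, -0.3616, 0.1165, -0.5000, 0.8660, 0.0000]
J4: z=[-0.5682, -0.3280, -0.7547] o=[0.5723, 0.7346, -0.1553] → [-0.0534, 0.2849, -0.0836, -0.5682, -0.3280, -0.7547]
J5: z=[-0.1769, 0.9444, -0.2773] o=[0.3657, 0.5372, -0.6957] → [0.2364, 0.1522, 0.3676, -0.1769, 0.9444, -0.2773]
J6: z=[-0.1769, 0.9444, -0.2773] o=[0.3119, 0.6282, -0.3515] → [-0.1138, 0.0764, 0.3329, -0.1769, 0.9444, -0.2773]
q̇ = J⁺·V = [0.4540, 0.1670, 0.7700, 0.4620, -0.9040, -0.4520]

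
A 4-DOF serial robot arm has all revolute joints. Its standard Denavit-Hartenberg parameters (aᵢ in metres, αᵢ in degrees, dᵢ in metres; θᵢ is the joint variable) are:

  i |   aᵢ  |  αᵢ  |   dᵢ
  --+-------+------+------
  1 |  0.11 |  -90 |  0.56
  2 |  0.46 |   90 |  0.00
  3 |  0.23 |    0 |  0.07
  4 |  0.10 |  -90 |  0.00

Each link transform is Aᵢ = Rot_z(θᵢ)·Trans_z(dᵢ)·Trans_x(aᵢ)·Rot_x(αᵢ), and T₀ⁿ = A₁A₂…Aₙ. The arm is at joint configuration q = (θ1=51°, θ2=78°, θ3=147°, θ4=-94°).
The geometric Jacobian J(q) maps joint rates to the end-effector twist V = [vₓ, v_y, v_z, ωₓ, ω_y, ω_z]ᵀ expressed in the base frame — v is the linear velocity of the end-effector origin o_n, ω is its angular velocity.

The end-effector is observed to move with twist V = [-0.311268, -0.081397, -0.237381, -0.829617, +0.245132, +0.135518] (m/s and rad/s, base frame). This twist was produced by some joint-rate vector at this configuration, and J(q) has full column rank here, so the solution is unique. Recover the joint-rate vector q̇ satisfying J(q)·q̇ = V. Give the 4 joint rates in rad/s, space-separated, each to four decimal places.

o_n = [-0.0043, 0.3207, 0.2544]
J₁: ẑ×o_n = [-0.3207, -0.0043, 0.0000], ω = ẑ
J2: z=[-0.7771, 0.6293, 0.0000] o=[0.0692, 0.0855, 0.5600] → [-0.1923, -0.2375, -0.1365, -0.7771, 0.6293, 0.0000]
J3: z=[0.6156, 0.7602, 0.2079] o=[0.1294, 0.1598, 0.1101] → [0.0763, -0.1167, 0.2006, 0.6156, 0.7602, 0.2079]
J4: z=[0.6156, 0.7602, 0.2079] o=[0.0499, 0.2607, 0.3133] → [-0.0572, 0.0250, 0.0781, 0.6156, 0.7602, 0.2079]
q̇ = J⁺·V = [0.2060, 0.7990, -0.8310, 0.4920]

0.2060 0.7990 -0.8310 0.4920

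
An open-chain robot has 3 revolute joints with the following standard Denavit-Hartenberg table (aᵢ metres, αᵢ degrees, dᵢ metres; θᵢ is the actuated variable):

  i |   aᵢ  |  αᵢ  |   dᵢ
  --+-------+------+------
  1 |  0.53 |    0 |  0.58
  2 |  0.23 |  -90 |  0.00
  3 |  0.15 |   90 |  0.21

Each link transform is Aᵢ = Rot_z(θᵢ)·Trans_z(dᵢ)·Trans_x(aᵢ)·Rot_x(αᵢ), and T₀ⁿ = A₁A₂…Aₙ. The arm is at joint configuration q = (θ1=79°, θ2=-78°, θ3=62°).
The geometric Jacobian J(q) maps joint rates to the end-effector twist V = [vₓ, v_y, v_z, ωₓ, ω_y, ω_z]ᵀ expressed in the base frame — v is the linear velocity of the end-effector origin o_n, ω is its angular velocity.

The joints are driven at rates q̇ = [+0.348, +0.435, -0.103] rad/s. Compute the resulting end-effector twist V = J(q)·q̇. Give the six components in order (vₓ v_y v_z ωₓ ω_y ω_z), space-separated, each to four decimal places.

o_n = [0.3978, 0.7355, 0.4476]
J₁: ẑ×o_n = [-0.7355, 0.3978, 0.0000], ω = ẑ
J2: z=[0.0000, 0.0000, 1.0000] o=[0.1011, 0.5203, 0.5800] → [-0.2152, 0.2967, 0.0000, 0.0000, 0.0000, 1.0000]
J3: z=[-0.0175, 0.9998, 0.0000] o=[0.3311, 0.5243, 0.5800] → [-0.1324, -0.0023, -0.0704, -0.0175, 0.9998, 0.0000]
V = J·q̇ = [-0.3359, 0.2678, 0.0073, 0.0018, -0.1030, 0.7830]

-0.3359 0.2678 0.0073 0.0018 -0.1030 0.7830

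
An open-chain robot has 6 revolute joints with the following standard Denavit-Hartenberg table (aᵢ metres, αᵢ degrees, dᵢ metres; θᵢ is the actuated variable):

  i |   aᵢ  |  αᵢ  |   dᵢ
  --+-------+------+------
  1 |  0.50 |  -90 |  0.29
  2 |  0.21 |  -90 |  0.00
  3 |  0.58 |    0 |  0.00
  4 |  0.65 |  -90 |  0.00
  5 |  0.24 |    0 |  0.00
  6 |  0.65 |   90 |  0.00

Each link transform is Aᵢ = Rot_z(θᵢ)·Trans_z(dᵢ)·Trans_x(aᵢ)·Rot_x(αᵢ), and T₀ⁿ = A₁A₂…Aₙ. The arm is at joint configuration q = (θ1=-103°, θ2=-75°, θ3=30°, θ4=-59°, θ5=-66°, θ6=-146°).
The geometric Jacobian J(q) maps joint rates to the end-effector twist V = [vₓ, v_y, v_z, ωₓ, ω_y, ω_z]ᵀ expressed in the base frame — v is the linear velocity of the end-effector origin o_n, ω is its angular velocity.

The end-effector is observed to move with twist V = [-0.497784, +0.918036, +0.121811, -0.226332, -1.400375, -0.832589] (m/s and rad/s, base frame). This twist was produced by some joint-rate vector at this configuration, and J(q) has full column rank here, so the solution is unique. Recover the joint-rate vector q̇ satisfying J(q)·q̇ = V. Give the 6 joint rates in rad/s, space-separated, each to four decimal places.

-0.1030 -0.5160 0.7940 0.7620 -0.7470 0.0490

o_n = [-0.3265, -0.5485, 1.1763]
J₁: ẑ×o_n = [0.5485, -0.3265, 0.0000], ω = ẑ
J2: z=[0.9744, -0.2250, 0.0000] o=[-0.1125, -0.4872, 0.2900] → [-0.1994, -0.8636, -0.1079, 0.9744, -0.2250, 0.0000]
J3: z=[-0.2173, -0.9412, -0.2588] o=[-0.1247, -0.5401, 0.4928] → [-0.6454, 0.2008, -0.1882, -0.2173, -0.9412, -0.2588]
J4: z=[-0.2173, -0.9412, -0.2588] o=[-0.4365, -0.6016, 0.9780] → [-0.1729, 0.0146, 0.0920, -0.2173, -0.9412, -0.2588]
J5: z=[-0.8804, 0.0745, 0.4683] o=[-0.1626, -0.8158, 1.5272] → [-0.1513, -0.3857, -0.2232, -0.8804, 0.0745, 0.4683]
J6: z=[-0.8804, 0.0745, 0.4683] o=[-0.1691, -1.0544, 1.5529] → [-0.2649, -0.4053, -0.4337, -0.8804, 0.0745, 0.4683]
q̇ = J⁺·V = [-0.1030, -0.5160, 0.7940, 0.7620, -0.7470, 0.0490]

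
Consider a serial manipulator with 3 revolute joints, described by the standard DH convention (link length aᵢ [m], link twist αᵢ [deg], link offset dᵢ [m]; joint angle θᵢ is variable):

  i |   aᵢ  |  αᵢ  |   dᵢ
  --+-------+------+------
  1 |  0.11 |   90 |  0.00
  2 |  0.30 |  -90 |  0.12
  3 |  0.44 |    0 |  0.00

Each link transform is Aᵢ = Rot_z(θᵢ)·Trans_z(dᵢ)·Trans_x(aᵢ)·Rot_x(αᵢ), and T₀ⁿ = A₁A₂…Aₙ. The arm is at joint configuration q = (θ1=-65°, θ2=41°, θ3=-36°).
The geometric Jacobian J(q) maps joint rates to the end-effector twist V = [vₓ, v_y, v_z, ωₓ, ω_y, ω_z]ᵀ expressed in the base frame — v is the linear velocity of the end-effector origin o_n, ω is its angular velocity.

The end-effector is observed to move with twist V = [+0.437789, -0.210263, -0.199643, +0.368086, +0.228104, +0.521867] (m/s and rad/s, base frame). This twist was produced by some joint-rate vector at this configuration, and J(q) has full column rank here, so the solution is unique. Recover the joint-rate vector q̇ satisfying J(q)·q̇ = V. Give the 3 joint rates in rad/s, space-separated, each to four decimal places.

0.4630 -0.4300 0.0780

o_n = [-0.0874, -0.7084, 0.4304]
J₁: ẑ×o_n = [0.7084, -0.0874, 0.0000], ω = ẑ
J2: z=[-0.9063, -0.4226, 0.0000] o=[0.0465, -0.0997, 0.0000] → [-0.1819, 0.3900, 0.4951, -0.9063, -0.4226, 0.0000]
J3: z=[-0.2773, 0.5946, 0.7547] o=[0.0334, -0.3556, 0.1968] → [0.4051, -0.0265, 0.1697, -0.2773, 0.5946, 0.7547]
q̇ = J⁺·V = [0.4630, -0.4300, 0.0780]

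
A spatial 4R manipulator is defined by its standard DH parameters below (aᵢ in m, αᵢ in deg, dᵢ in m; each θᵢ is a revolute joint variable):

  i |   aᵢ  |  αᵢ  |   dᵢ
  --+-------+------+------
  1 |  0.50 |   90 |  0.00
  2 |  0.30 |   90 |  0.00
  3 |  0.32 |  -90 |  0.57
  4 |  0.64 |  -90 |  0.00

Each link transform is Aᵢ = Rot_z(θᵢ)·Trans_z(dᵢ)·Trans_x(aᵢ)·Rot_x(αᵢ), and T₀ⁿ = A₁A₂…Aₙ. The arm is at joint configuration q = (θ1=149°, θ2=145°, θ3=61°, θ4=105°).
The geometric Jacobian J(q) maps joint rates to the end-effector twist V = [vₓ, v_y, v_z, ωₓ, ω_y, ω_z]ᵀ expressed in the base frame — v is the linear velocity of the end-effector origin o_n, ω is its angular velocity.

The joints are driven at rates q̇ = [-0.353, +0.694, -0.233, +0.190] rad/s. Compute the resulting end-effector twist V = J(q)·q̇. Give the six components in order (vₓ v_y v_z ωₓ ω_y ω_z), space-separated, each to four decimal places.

0.0801 -0.1202 -0.2211 0.4028 0.6751 -0.6392

o_n = [-0.0722, 0.2009, 0.1755]
J₁: ẑ×o_n = [-0.2009, -0.0722, 0.0000], ω = ẑ
J2: z=[0.5150, 0.8572, 0.0000] o=[-0.4286, 0.2575, 0.0000] → [0.1504, -0.0904, -0.3347, 0.5150, 0.8572, 0.0000]
J3: z=[-0.4917, 0.2954, 0.8192] o=[-0.2179, 0.1310, 0.1721] → [-0.0563, 0.1211, -0.0774, -0.4917, 0.2954, 0.8192]
J4: z=[-0.3644, 0.7846, -0.5017] o=[-0.2451, 0.4738, 0.7280] → [-0.5704, -0.2881, -0.0362, -0.3644, 0.7846, -0.5017]
V = J·q̇ = [0.0801, -0.1202, -0.2211, 0.4028, 0.6751, -0.6392]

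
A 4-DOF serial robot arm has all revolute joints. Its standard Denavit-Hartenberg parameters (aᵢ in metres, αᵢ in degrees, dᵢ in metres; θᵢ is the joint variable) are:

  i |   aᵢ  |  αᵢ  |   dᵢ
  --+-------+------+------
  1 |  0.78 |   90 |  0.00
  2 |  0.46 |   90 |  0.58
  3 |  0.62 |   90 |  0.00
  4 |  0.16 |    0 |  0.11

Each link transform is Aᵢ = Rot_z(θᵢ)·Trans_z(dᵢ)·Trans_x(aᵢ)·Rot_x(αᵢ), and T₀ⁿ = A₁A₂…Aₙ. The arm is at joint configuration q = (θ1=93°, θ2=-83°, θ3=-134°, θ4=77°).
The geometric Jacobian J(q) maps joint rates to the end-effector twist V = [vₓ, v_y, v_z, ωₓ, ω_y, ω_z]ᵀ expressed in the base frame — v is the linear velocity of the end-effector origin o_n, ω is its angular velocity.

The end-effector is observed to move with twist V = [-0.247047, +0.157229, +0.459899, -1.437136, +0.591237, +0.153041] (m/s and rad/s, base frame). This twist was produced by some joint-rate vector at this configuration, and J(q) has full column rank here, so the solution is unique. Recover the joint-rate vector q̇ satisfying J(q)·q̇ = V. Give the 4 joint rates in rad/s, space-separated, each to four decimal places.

o_n = [0.1520, 0.6250, 0.0553]
J₁: ẑ×o_n = [-0.6250, 0.1520, 0.0000], ω = ẑ
J2: z=[0.9986, 0.0523, 0.0000] o=[-0.0408, 0.7789, 0.0000] → [0.0029, -0.0552, -0.1639, 0.9986, 0.0523, 0.0000]
J3: z=[0.0519, -0.9912, -0.1219] o=[0.5354, 0.8653, -0.4566] → [-0.5366, 0.0201, -0.3925, 0.0519, -0.9912, -0.1219]
J4: z=[0.6983, -0.0512, 0.7140] o=[0.0928, 0.7895, -0.0291] → [0.1132, -0.0166, -0.1119, 0.6983, -0.0512, 0.7140]
q̇ = J⁺·V = [0.7330, -0.7700, -0.5900, -0.9130]

0.7330 -0.7700 -0.5900 -0.9130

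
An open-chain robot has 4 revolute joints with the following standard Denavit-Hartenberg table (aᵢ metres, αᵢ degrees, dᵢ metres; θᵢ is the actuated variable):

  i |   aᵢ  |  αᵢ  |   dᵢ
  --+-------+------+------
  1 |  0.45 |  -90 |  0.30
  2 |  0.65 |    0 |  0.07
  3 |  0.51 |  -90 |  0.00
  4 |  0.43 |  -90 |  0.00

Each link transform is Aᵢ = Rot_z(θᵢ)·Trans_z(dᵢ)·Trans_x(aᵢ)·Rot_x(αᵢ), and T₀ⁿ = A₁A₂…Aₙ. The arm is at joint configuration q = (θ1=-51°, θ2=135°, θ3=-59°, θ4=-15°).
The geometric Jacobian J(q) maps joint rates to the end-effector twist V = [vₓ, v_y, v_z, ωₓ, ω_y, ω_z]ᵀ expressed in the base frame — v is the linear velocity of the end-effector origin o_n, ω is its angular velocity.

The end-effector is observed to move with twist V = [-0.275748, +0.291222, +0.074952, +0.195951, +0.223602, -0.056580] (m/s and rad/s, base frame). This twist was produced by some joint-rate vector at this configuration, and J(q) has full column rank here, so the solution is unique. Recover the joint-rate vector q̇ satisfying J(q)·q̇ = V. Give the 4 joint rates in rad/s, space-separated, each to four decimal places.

o_n = [0.2757, -0.0524, -1.0575]
J₁: ẑ×o_n = [0.0524, 0.2757, -0.0000], ω = ẑ
J2: z=[0.7771, 0.6293, 0.0000] o=[0.2832, -0.3497, 0.3000] → [-0.8543, 1.0550, 0.2358, 0.7771, 0.6293, 0.0000]
J3: z=[0.7771, 0.6293, 0.0000] o=[0.0483, 0.0515, -0.1596] → [-0.5650, 0.6978, -0.2239, 0.7771, 0.6293, 0.0000]
J4: z=[-0.6106, 0.7541, -0.2419] o=[0.1260, -0.0444, -0.6545] → [-0.3058, -0.2823, -0.1080, -0.6106, 0.7541, -0.2419]
q̇ = J⁺·V = [-0.0440, 0.3180, -0.0250, 0.0520]

-0.0440 0.3180 -0.0250 0.0520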